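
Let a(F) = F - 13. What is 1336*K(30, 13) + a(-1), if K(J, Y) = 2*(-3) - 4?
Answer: -13374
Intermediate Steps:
a(F) = -13 + F
K(J, Y) = -10 (K(J, Y) = -6 - 4 = -10)
1336*K(30, 13) + a(-1) = 1336*(-10) + (-13 - 1) = -13360 - 14 = -13374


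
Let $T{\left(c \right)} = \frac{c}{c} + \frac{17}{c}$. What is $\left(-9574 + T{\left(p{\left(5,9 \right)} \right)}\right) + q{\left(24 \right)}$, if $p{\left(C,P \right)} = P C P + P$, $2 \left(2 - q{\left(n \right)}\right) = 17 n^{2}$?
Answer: $- \frac{5989321}{414} \approx -14467.0$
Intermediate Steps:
$q{\left(n \right)} = 2 - \frac{17 n^{2}}{2}$
$p{\left(C,P \right)} = P + C P^{2}$ ($p{\left(C,P \right)} = C P P + P = C P^{2} + P = P + C P^{2}$)
$T{\left(c \right)} = 1 + \frac{17}{c}$
$\left(-9574 + T{\left(p{\left(5,9 \right)} \right)}\right) + q{\left(24 \right)} = \left(-9574 + \frac{17 + 9 \left(1 + 5 \cdot 9\right)}{9 \left(1 + 5 \cdot 9\right)}\right) + \left(2 - \frac{17 \cdot 24^{2}}{2}\right) = \left(-9574 + \frac{17 + 9 \left(1 + 45\right)}{9 \left(1 + 45\right)}\right) + \left(2 - 4896\right) = \left(-9574 + \frac{17 + 9 \cdot 46}{9 \cdot 46}\right) + \left(2 - 4896\right) = \left(-9574 + \frac{17 + 414}{414}\right) - 4894 = \left(-9574 + \frac{1}{414} \cdot 431\right) - 4894 = \left(-9574 + \frac{431}{414}\right) - 4894 = - \frac{3963205}{414} - 4894 = - \frac{5989321}{414}$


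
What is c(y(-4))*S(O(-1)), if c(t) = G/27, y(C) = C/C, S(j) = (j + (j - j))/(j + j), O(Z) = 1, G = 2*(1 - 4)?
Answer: -⅑ ≈ -0.11111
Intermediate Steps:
G = -6 (G = 2*(-3) = -6)
S(j) = ½ (S(j) = (j + 0)/((2*j)) = j*(1/(2*j)) = ½)
y(C) = 1
c(t) = -2/9 (c(t) = -6/27 = -6*1/27 = -2/9)
c(y(-4))*S(O(-1)) = -2/9*½ = -⅑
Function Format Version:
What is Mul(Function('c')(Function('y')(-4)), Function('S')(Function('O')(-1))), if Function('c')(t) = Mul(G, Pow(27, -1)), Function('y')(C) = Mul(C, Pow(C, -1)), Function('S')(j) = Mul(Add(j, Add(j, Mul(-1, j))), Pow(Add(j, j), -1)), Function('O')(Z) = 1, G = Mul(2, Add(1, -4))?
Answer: Rational(-1, 9) ≈ -0.11111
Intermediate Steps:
G = -6 (G = Mul(2, -3) = -6)
Function('S')(j) = Rational(1, 2) (Function('S')(j) = Mul(Add(j, 0), Pow(Mul(2, j), -1)) = Mul(j, Mul(Rational(1, 2), Pow(j, -1))) = Rational(1, 2))
Function('y')(C) = 1
Function('c')(t) = Rational(-2, 9) (Function('c')(t) = Mul(-6, Pow(27, -1)) = Mul(-6, Rational(1, 27)) = Rational(-2, 9))
Mul(Function('c')(Function('y')(-4)), Function('S')(Function('O')(-1))) = Mul(Rational(-2, 9), Rational(1, 2)) = Rational(-1, 9)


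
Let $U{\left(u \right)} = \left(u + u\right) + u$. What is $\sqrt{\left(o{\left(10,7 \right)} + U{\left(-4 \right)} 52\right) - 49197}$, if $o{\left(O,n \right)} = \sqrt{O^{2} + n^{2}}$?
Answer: $\sqrt{-49821 + \sqrt{149}} \approx 223.18 i$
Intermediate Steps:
$U{\left(u \right)} = 3 u$ ($U{\left(u \right)} = 2 u + u = 3 u$)
$\sqrt{\left(o{\left(10,7 \right)} + U{\left(-4 \right)} 52\right) - 49197} = \sqrt{\left(\sqrt{10^{2} + 7^{2}} + 3 \left(-4\right) 52\right) - 49197} = \sqrt{\left(\sqrt{100 + 49} - 624\right) - 49197} = \sqrt{\left(\sqrt{149} - 624\right) - 49197} = \sqrt{\left(-624 + \sqrt{149}\right) - 49197} = \sqrt{-49821 + \sqrt{149}}$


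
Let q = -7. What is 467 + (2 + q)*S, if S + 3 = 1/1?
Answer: 477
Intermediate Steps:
S = -2 (S = -3 + 1/1 = -3 + 1 = -2)
467 + (2 + q)*S = 467 + (2 - 7)*(-2) = 467 - 5*(-2) = 467 + 10 = 477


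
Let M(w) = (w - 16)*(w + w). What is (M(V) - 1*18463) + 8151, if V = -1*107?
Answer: 16010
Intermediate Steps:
V = -107
M(w) = 2*w*(-16 + w) (M(w) = (-16 + w)*(2*w) = 2*w*(-16 + w))
(M(V) - 1*18463) + 8151 = (2*(-107)*(-16 - 107) - 1*18463) + 8151 = (2*(-107)*(-123) - 18463) + 8151 = (26322 - 18463) + 8151 = 7859 + 8151 = 16010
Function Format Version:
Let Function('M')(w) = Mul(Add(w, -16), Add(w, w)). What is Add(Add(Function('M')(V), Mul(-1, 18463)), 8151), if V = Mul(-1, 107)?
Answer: 16010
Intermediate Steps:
V = -107
Function('M')(w) = Mul(2, w, Add(-16, w)) (Function('M')(w) = Mul(Add(-16, w), Mul(2, w)) = Mul(2, w, Add(-16, w)))
Add(Add(Function('M')(V), Mul(-1, 18463)), 8151) = Add(Add(Mul(2, -107, Add(-16, -107)), Mul(-1, 18463)), 8151) = Add(Add(Mul(2, -107, -123), -18463), 8151) = Add(Add(26322, -18463), 8151) = Add(7859, 8151) = 16010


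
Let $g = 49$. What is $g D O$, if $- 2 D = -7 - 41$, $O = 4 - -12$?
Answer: $18816$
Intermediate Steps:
$O = 16$ ($O = 4 + 12 = 16$)
$D = 24$ ($D = - \frac{-7 - 41}{2} = \left(- \frac{1}{2}\right) \left(-48\right) = 24$)
$g D O = 49 \cdot 24 \cdot 16 = 1176 \cdot 16 = 18816$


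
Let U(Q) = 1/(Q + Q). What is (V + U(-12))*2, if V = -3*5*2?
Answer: -721/12 ≈ -60.083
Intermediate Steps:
U(Q) = 1/(2*Q)
V = -30 (V = -15*2 = -30)
(V + U(-12))*2 = (-30 + (1/2)/(-12))*2 = (-30 + (1/2)*(-1/12))*2 = (-30 - 1/24)*2 = -721/24*2 = -721/12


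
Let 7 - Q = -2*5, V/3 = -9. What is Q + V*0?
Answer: 17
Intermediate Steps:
V = -27 (V = 3*(-9) = -27)
Q = 17 (Q = 7 - (-2)*5 = 7 - 1*(-10) = 7 + 10 = 17)
Q + V*0 = 17 - 27*0 = 17 + 0 = 17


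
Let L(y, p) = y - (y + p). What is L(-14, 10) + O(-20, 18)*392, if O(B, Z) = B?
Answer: -7850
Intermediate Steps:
L(y, p) = -p (L(y, p) = y - (p + y) = y + (-p - y) = -p)
L(-14, 10) + O(-20, 18)*392 = -1*10 - 20*392 = -10 - 7840 = -7850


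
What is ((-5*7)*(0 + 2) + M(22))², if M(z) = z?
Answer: 2304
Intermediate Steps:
((-5*7)*(0 + 2) + M(22))² = ((-5*7)*(0 + 2) + 22)² = (-35*2 + 22)² = (-70 + 22)² = (-48)² = 2304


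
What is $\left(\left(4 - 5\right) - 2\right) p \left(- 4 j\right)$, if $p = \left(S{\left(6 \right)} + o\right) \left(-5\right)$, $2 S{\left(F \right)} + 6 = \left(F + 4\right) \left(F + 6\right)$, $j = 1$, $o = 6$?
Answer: $-3780$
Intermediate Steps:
$S{\left(F \right)} = -3 + \frac{\left(4 + F\right) \left(6 + F\right)}{2}$ ($S{\left(F \right)} = -3 + \frac{\left(F + 4\right) \left(F + 6\right)}{2} = -3 + \frac{\left(4 + F\right) \left(6 + F\right)}{2}$)
$p = -315$ ($p = \left(\left(9 + \frac{6^{2}}{2} + 5 \cdot 6\right) + 6\right) \left(-5\right) = \left(\left(9 + \frac{1}{2} \cdot 36 + 30\right) + 6\right) \left(-5\right) = \left(\left(9 + 18 + 30\right) + 6\right) \left(-5\right) = \left(57 + 6\right) \left(-5\right) = 63 \left(-5\right) = -315$)
$\left(\left(4 - 5\right) - 2\right) p \left(- 4 j\right) = \left(\left(4 - 5\right) - 2\right) \left(-315\right) \left(\left(-4\right) 1\right) = \left(-1 - 2\right) \left(-315\right) \left(-4\right) = \left(-3\right) \left(-315\right) \left(-4\right) = 945 \left(-4\right) = -3780$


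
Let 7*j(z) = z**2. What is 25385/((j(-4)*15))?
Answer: 35539/48 ≈ 740.40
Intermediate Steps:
j(z) = z**2/7
25385/((j(-4)*15)) = 25385/((((1/7)*(-4)**2)*15)) = 25385/((((1/7)*16)*15)) = 25385/(((16/7)*15)) = 25385/(240/7) = 25385*(7/240) = 35539/48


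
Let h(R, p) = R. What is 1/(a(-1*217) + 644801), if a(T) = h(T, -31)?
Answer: 1/644584 ≈ 1.5514e-6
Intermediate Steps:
a(T) = T
1/(a(-1*217) + 644801) = 1/(-1*217 + 644801) = 1/(-217 + 644801) = 1/644584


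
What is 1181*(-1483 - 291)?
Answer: -2095094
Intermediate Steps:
1181*(-1483 - 291) = 1181*(-1774) = -2095094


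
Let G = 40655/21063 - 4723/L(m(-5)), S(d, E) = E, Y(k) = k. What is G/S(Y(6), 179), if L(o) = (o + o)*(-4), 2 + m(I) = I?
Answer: -13886267/30162216 ≈ -0.46039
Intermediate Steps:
m(I) = -2 + I
L(o) = -8*o (L(o) = (2*o)*(-4) = -8*o)
G = -13886267/168504 (G = 40655/21063 - 4723*(-1/(8*(-2 - 5))) = 40655*(1/21063) - 4723/((-8*(-7))) = 40655/21063 - 4723/56 = -13886267/168504 ≈ -82.409)
G/S(Y(6), 179) = -13886267/168504/179 = -13886267/168504*1/179 = -13886267/30162216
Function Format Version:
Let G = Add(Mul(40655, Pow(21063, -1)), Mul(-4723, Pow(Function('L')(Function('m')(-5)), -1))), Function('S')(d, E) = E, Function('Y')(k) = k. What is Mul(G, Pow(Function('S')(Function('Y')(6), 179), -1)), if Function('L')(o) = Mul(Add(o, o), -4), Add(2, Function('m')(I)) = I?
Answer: Rational(-13886267, 30162216) ≈ -0.46039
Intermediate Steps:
Function('m')(I) = Add(-2, I)
Function('L')(o) = Mul(-8, o) (Function('L')(o) = Mul(Mul(2, o), -4) = Mul(-8, o))
G = Rational(-13886267, 168504) (G = Add(Mul(40655, Pow(21063, -1)), Mul(-4723, Pow(Mul(-8, Add(-2, -5)), -1))) = Add(Mul(40655, Rational(1, 21063)), Mul(-4723, Pow(Mul(-8, -7), -1))) = Add(Rational(40655, 21063), Mul(-4723, Pow(56, -1))) = Add(Rational(40655, 21063), Mul(-4723, Rational(1, 56))) = Add(Rational(40655, 21063), Rational(-4723, 56)) = Rational(-13886267, 168504) ≈ -82.409)
Mul(G, Pow(Function('S')(Function('Y')(6), 179), -1)) = Mul(Rational(-13886267, 168504), Pow(179, -1)) = Mul(Rational(-13886267, 168504), Rational(1, 179)) = Rational(-13886267, 30162216)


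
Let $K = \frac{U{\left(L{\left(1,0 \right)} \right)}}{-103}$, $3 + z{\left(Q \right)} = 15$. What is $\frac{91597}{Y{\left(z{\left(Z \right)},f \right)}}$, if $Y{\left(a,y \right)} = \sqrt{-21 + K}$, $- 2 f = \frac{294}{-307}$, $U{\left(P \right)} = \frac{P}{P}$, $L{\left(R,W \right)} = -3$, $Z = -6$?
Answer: $- \frac{91597 i \sqrt{55723}}{1082} \approx - 19984.0 i$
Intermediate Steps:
$z{\left(Q \right)} = 12$ ($z{\left(Q \right)} = -3 + 15 = 12$)
$U{\left(P \right)} = 1$
$f = \frac{147}{307}$ ($f = - \frac{294 \frac{1}{-307}}{2} = - \frac{294 \left(- \frac{1}{307}\right)}{2} = \left(- \frac{1}{2}\right) \left(- \frac{294}{307}\right) = \frac{147}{307} \approx 0.47883$)
$K = - \frac{1}{103}$ ($K = 1 \frac{1}{-103} = 1 \left(- \frac{1}{103}\right) = - \frac{1}{103} \approx -0.0097087$)
$Y{\left(a,y \right)} = \frac{2 i \sqrt{55723}}{103}$ ($Y{\left(a,y \right)} = \sqrt{-21 - \frac{1}{103}} = \sqrt{- \frac{2164}{103}} = \frac{2 i \sqrt{55723}}{103}$)
$\frac{91597}{Y{\left(z{\left(Z \right)},f \right)}} = \frac{91597}{\frac{2}{103} i \sqrt{55723}} = 91597 \left(- \frac{i \sqrt{55723}}{1082}\right) = - \frac{91597 i \sqrt{55723}}{1082}$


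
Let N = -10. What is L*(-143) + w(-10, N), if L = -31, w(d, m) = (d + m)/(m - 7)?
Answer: 75381/17 ≈ 4434.2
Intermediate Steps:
w(d, m) = (d + m)/(-7 + m)
L*(-143) + w(-10, N) = -31*(-143) + (-10 - 10)/(-7 - 10) = 4433 - 20/(-17) = 4433 - 1/17*(-20) = 4433 + 20/17 = 75381/17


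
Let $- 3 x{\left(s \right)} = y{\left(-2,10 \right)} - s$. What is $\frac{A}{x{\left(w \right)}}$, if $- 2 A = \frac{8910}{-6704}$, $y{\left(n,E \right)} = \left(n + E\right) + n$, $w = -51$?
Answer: $- \frac{4455}{127376} \approx -0.034975$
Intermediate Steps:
$y{\left(n,E \right)} = E + 2 n$ ($y{\left(n,E \right)} = \left(E + n\right) + n = E + 2 n$)
$A = \frac{4455}{6704}$ ($A = - \frac{8910 \frac{1}{-6704}}{2} = - \frac{8910 \left(- \frac{1}{6704}\right)}{2} = \left(- \frac{1}{2}\right) \left(- \frac{4455}{3352}\right) = \frac{4455}{6704} \approx 0.66453$)
$x{\left(s \right)} = -2 + \frac{s}{3}$ ($x{\left(s \right)} = - \frac{\left(10 + 2 \left(-2\right)\right) - s}{3} = - \frac{\left(10 - 4\right) - s}{3} = - \frac{6 - s}{3} = -2 + \frac{s}{3}$)
$\frac{A}{x{\left(w \right)}} = \frac{4455}{6704 \left(-2 + \frac{1}{3} \left(-51\right)\right)} = \frac{4455}{6704 \left(-2 - 17\right)} = \frac{4455}{6704 \left(-19\right)} = \frac{4455}{6704} \left(- \frac{1}{19}\right) = - \frac{4455}{127376}$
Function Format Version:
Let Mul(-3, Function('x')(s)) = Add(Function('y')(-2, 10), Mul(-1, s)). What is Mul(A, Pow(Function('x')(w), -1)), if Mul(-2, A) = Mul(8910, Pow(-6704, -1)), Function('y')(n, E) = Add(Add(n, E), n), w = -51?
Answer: Rational(-4455, 127376) ≈ -0.034975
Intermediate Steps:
Function('y')(n, E) = Add(E, Mul(2, n)) (Function('y')(n, E) = Add(Add(E, n), n) = Add(E, Mul(2, n)))
A = Rational(4455, 6704) (A = Mul(Rational(-1, 2), Mul(8910, Pow(-6704, -1))) = Mul(Rational(-1, 2), Mul(8910, Rational(-1, 6704))) = Mul(Rational(-1, 2), Rational(-4455, 3352)) = Rational(4455, 6704) ≈ 0.66453)
Function('x')(s) = Add(-2, Mul(Rational(1, 3), s)) (Function('x')(s) = Mul(Rational(-1, 3), Add(Add(10, Mul(2, -2)), Mul(-1, s))) = Mul(Rational(-1, 3), Add(Add(10, -4), Mul(-1, s))) = Mul(Rational(-1, 3), Add(6, Mul(-1, s))) = Add(-2, Mul(Rational(1, 3), s)))
Mul(A, Pow(Function('x')(w), -1)) = Mul(Rational(4455, 6704), Pow(Add(-2, Mul(Rational(1, 3), -51)), -1)) = Mul(Rational(4455, 6704), Pow(Add(-2, -17), -1)) = Mul(Rational(4455, 6704), Pow(-19, -1)) = Mul(Rational(4455, 6704), Rational(-1, 19)) = Rational(-4455, 127376)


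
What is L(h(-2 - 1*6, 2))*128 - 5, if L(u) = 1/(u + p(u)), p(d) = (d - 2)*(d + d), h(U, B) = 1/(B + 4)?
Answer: -293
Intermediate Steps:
h(U, B) = 1/(4 + B)
p(d) = 2*d*(-2 + d) (p(d) = (-2 + d)*(2*d) = 2*d*(-2 + d))
L(u) = 1/(u + 2*u*(-2 + u))
L(h(-2 - 1*6, 2))*128 - 5 = (1/((1/(4 + 2))*(-3 + 2/(4 + 2))))*128 - 5 = (1/((1/6)*(-3 + 2/6)))*128 - 5 = (1/((⅙)*(-3 + 2*(⅙))))*128 - 5 = (6/(-3 + ⅓))*128 - 5 = (6/(-8/3))*128 - 5 = (6*(-3/8))*128 - 5 = -9/4*128 - 5 = -288 - 5 = -293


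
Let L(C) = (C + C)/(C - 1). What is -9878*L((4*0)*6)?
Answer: 0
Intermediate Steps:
L(C) = 2*C/(-1 + C) (L(C) = (2*C)/(-1 + C) = 2*C/(-1 + C))
-9878*L((4*0)*6) = -19756*(4*0)*6/(-1 + (4*0)*6) = -19756*0*6/(-1 + 0*6) = -19756*0/(-1 + 0) = -19756*0/(-1) = -19756*0*(-1) = -9878*0 = 0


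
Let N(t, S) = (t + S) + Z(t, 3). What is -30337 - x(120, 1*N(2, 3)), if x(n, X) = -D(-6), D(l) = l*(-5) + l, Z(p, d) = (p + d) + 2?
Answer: -30313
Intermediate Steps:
Z(p, d) = 2 + d + p (Z(p, d) = (d + p) + 2 = 2 + d + p)
N(t, S) = 5 + S + 2*t (N(t, S) = (t + S) + (2 + 3 + t) = (S + t) + (5 + t) = 5 + S + 2*t)
D(l) = -4*l (D(l) = -5*l + l = -4*l)
x(n, X) = -24 (x(n, X) = -(-4)*(-6) = -1*24 = -24)
-30337 - x(120, 1*N(2, 3)) = -30337 - 1*(-24) = -30337 + 24 = -30313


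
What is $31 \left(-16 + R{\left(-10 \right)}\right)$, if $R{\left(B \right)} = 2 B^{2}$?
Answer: $5704$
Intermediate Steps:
$31 \left(-16 + R{\left(-10 \right)}\right) = 31 \left(-16 + 2 \left(-10\right)^{2}\right) = 31 \left(-16 + 2 \cdot 100\right) = 31 \left(-16 + 200\right) = 31 \cdot 184 = 5704$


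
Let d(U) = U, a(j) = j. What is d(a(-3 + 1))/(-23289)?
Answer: 2/23289 ≈ 8.5877e-5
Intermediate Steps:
d(a(-3 + 1))/(-23289) = (-3 + 1)/(-23289) = -2*(-1/23289) = 2/23289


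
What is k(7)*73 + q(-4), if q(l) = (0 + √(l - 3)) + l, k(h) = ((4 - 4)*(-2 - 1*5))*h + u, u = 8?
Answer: 580 + I*√7 ≈ 580.0 + 2.6458*I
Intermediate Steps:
k(h) = 8 (k(h) = ((4 - 4)*(-2 - 1*5))*h + 8 = (0*(-2 - 5))*h + 8 = (0*(-7))*h + 8 = 0*h + 8 = 0 + 8 = 8)
q(l) = l + √(-3 + l) (q(l) = (0 + √(-3 + l)) + l = √(-3 + l) + l = l + √(-3 + l))
k(7)*73 + q(-4) = 8*73 + (-4 + √(-3 - 4)) = 584 + (-4 + √(-7)) = 584 + (-4 + I*√7) = 580 + I*√7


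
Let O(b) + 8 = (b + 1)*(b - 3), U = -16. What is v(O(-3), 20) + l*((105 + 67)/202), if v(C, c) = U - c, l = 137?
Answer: 8146/101 ≈ 80.653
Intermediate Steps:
O(b) = -8 + (1 + b)*(-3 + b) (O(b) = -8 + (b + 1)*(b - 3) = -8 + (1 + b)*(-3 + b))
v(C, c) = -16 - c
v(O(-3), 20) + l*((105 + 67)/202) = (-16 - 1*20) + 137*((105 + 67)/202) = (-16 - 20) + 137*(172*(1/202)) = -36 + 137*(86/101) = -36 + 11782/101 = 8146/101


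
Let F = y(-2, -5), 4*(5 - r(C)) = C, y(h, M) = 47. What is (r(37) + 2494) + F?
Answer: 10147/4 ≈ 2536.8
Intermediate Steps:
r(C) = 5 - C/4
F = 47
(r(37) + 2494) + F = ((5 - ¼*37) + 2494) + 47 = ((5 - 37/4) + 2494) + 47 = (-17/4 + 2494) + 47 = 9959/4 + 47 = 10147/4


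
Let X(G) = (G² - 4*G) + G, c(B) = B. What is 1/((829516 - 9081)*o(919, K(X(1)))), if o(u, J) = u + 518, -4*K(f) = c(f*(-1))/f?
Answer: 1/1178965095 ≈ 8.4820e-10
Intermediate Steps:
X(G) = G² - 3*G
K(f) = ¼ (K(f) = -f*(-1)/(4*f) = -(-f)/(4*f) = -¼*(-1) = ¼)
o(u, J) = 518 + u
1/((829516 - 9081)*o(919, K(X(1)))) = 1/((829516 - 9081)*(518 + 919)) = 1/(820435*1437) = (1/820435)*(1/1437) = 1/1178965095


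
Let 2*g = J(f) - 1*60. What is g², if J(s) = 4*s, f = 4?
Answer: 484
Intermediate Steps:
g = -22 (g = (4*4 - 1*60)/2 = (16 - 60)/2 = (½)*(-44) = -22)
g² = (-22)² = 484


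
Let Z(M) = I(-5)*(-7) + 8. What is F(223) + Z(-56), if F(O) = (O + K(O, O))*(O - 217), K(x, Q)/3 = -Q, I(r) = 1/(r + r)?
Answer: -26673/10 ≈ -2667.3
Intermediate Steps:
I(r) = 1/(2*r)
K(x, Q) = -3*Q (K(x, Q) = 3*(-Q) = -3*Q)
Z(M) = 87/10 (Z(M) = ((½)/(-5))*(-7) + 8 = ((½)*(-⅕))*(-7) + 8 = -⅒*(-7) + 8 = 7/10 + 8 = 87/10)
F(O) = -2*O*(-217 + O) (F(O) = (O - 3*O)*(O - 217) = (-2*O)*(-217 + O) = -2*O*(-217 + O))
F(223) + Z(-56) = 2*223*(217 - 1*223) + 87/10 = 2*223*(217 - 223) + 87/10 = 2*223*(-6) + 87/10 = -2676 + 87/10 = -26673/10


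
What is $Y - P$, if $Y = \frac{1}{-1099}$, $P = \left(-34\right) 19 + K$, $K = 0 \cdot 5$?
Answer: $\frac{709953}{1099} \approx 646.0$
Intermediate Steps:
$K = 0$
$P = -646$ ($P = \left(-34\right) 19 + 0 = -646 + 0 = -646$)
$Y = - \frac{1}{1099} \approx -0.00090992$
$Y - P = - \frac{1}{1099} - -646 = - \frac{1}{1099} + 646 = \frac{709953}{1099}$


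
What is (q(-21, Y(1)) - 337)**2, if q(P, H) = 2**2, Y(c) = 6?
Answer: 110889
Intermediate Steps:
q(P, H) = 4
(q(-21, Y(1)) - 337)**2 = (4 - 337)**2 = (-333)**2 = 110889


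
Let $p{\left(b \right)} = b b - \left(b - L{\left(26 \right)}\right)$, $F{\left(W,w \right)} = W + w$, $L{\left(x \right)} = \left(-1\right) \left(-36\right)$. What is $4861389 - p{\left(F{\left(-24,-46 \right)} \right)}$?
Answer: $4856383$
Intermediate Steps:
$L{\left(x \right)} = 36$
$p{\left(b \right)} = 36 + b^{2} - b$ ($p{\left(b \right)} = b b - \left(-36 + b\right) = b^{2} - \left(-36 + b\right) = 36 + b^{2} - b$)
$4861389 - p{\left(F{\left(-24,-46 \right)} \right)} = 4861389 - \left(36 + \left(-24 - 46\right)^{2} - \left(-24 - 46\right)\right) = 4861389 - \left(36 + \left(-70\right)^{2} - -70\right) = 4861389 - \left(36 + 4900 + 70\right) = 4861389 - 5006 = 4856383$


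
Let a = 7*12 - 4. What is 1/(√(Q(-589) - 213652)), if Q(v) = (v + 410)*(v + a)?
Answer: -I*√122541/122541 ≈ -0.0028567*I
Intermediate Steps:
a = 80 (a = 84 - 4 = 80)
Q(v) = (80 + v)*(410 + v) (Q(v) = (v + 410)*(v + 80) = (410 + v)*(80 + v) = (80 + v)*(410 + v))
1/(√(Q(-589) - 213652)) = 1/(√((32800 + (-589)² + 490*(-589)) - 213652)) = 1/(√((32800 + 346921 - 288610) - 213652)) = 1/(√(91111 - 213652)) = 1/(√(-122541)) = 1/(I*√122541) = -I*√122541/122541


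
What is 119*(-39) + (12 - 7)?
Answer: -4636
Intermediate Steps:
119*(-39) + (12 - 7) = -4641 + 5 = -4636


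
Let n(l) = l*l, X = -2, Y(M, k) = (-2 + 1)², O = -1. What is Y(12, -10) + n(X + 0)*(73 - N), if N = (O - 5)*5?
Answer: 413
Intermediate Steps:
Y(M, k) = 1 (Y(M, k) = (-1)² = 1)
N = -30 (N = (-1 - 5)*5 = -6*5 = -30)
n(l) = l²
Y(12, -10) + n(X + 0)*(73 - N) = 1 + (-2 + 0)²*(73 - 1*(-30)) = 1 + (-2)²*(73 + 30) = 1 + 4*103 = 1 + 412 = 413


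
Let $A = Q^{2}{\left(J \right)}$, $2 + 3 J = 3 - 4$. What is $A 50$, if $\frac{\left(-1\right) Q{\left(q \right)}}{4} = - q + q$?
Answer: $0$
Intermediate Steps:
$J = -1$ ($J = - \frac{2}{3} + \frac{3 - 4}{3} = - \frac{2}{3} + \frac{1}{3} \left(-1\right) = - \frac{2}{3} - \frac{1}{3} = -1$)
$Q{\left(q \right)} = 0$ ($Q{\left(q \right)} = - 4 \left(- q + q\right) = \left(-4\right) 0 = 0$)
$A = 0$ ($A = 0^{2} = 0$)
$A 50 = 0 \cdot 50 = 0$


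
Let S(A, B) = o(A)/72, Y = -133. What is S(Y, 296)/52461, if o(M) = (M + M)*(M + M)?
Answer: 17689/944298 ≈ 0.018732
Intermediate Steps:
o(M) = 4*M**2 (o(M) = (2*M)*(2*M) = 4*M**2)
S(A, B) = A**2/18 (S(A, B) = (4*A**2)/72 = (4*A**2)*(1/72) = A**2/18)
S(Y, 296)/52461 = ((1/18)*(-133)**2)/52461 = ((1/18)*17689)*(1/52461) = (17689/18)*(1/52461) = 17689/944298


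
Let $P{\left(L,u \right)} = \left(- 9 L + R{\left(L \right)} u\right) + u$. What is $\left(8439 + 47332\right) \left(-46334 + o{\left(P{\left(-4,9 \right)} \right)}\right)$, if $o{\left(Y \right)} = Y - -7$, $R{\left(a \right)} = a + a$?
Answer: $-2585208934$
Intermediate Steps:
$R{\left(a \right)} = 2 a$
$P{\left(L,u \right)} = u - 9 L + 2 L u$ ($P{\left(L,u \right)} = \left(- 9 L + 2 L u\right) + u = u - 9 L + 2 L u$)
$o{\left(Y \right)} = 7 + Y$ ($o{\left(Y \right)} = Y + 7 = 7 + Y$)
$\left(8439 + 47332\right) \left(-46334 + o{\left(P{\left(-4,9 \right)} \right)}\right) = \left(8439 + 47332\right) \left(-46334 + \left(7 + \left(9 - -36 + 2 \left(-4\right) 9\right)\right)\right) = 55771 \left(-46334 + \left(7 + \left(9 + 36 - 72\right)\right)\right) = 55771 \left(-46334 + \left(7 - 27\right)\right) = 55771 \left(-46334 - 20\right) = 55771 \left(-46354\right) = -2585208934$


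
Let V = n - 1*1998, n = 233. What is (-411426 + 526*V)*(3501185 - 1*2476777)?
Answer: -1372518228928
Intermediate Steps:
V = -1765 (V = 233 - 1*1998 = 233 - 1998 = -1765)
(-411426 + 526*V)*(3501185 - 1*2476777) = (-411426 + 526*(-1765))*(3501185 - 1*2476777) = (-411426 - 928390)*(3501185 - 2476777) = -1339816*1024408 = -1372518228928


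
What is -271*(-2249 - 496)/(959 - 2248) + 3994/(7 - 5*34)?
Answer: -126403151/210107 ≈ -601.61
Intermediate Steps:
-271*(-2249 - 496)/(959 - 2248) + 3994/(7 - 5*34) = -271/((-1289/(-2745))) + 3994/(7 - 170) = -271/((-1289*(-1/2745))) + 3994/(-163) = -271/1289/2745 + 3994*(-1/163) = -271*2745/1289 - 3994/163 = -743895/1289 - 3994/163 = -126403151/210107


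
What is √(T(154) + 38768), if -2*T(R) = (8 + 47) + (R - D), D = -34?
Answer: √154586/2 ≈ 196.59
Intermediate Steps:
T(R) = -89/2 - R/2 (T(R) = -((8 + 47) + (R - 1*(-34)))/2 = -(55 + (R + 34))/2 = -(55 + (34 + R))/2 = -(89 + R)/2 = -89/2 - R/2)
√(T(154) + 38768) = √((-89/2 - ½*154) + 38768) = √((-89/2 - 77) + 38768) = √(-243/2 + 38768) = √(77293/2) = √154586/2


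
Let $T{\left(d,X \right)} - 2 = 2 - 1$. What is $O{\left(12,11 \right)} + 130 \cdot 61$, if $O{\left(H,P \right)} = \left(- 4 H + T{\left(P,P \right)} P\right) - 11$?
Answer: $7904$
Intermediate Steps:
$T{\left(d,X \right)} = 3$ ($T{\left(d,X \right)} = 2 + \left(2 - 1\right) = 2 + 1 = 3$)
$O{\left(H,P \right)} = -11 - 4 H + 3 P$ ($O{\left(H,P \right)} = \left(- 4 H + 3 P\right) - 11 = -11 - 4 H + 3 P$)
$O{\left(12,11 \right)} + 130 \cdot 61 = \left(-11 - 48 + 3 \cdot 11\right) + 130 \cdot 61 = \left(-11 - 48 + 33\right) + 7930 = -26 + 7930 = 7904$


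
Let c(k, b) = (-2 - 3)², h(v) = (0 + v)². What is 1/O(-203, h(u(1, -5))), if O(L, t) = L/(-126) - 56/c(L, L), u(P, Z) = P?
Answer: -450/283 ≈ -1.5901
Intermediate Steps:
h(v) = v²
c(k, b) = 25 (c(k, b) = (-5)² = 25)
O(L, t) = -56/25 - L/126 (O(L, t) = L/(-126) - 56/25 = L*(-1/126) - 56*1/25 = -L/126 - 56/25 = -56/25 - L/126)
1/O(-203, h(u(1, -5))) = 1/(-56/25 - 1/126*(-203)) = 1/(-56/25 + 29/18) = 1/(-283/450) = -450/283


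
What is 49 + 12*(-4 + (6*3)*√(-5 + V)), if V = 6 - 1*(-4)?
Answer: 1 + 216*√5 ≈ 483.99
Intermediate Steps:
V = 10 (V = 6 + 4 = 10)
49 + 12*(-4 + (6*3)*√(-5 + V)) = 49 + 12*(-4 + (6*3)*√(-5 + 10)) = 49 + 12*(-4 + 18*√5) = 49 + (-48 + 216*√5) = 1 + 216*√5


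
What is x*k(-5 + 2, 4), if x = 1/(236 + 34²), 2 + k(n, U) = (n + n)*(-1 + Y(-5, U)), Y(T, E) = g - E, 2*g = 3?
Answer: 19/1392 ≈ 0.013649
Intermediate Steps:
g = 3/2 (g = (½)*3 = 3/2 ≈ 1.5000)
Y(T, E) = 3/2 - E
k(n, U) = -2 + 2*n*(½ - U) (k(n, U) = -2 + (n + n)*(-1 + (3/2 - U)) = -2 + (2*n)*(½ - U) = -2 + 2*n*(½ - U))
x = 1/1392 (x = 1/(236 + 1156) = 1/1392 ≈ 0.00071839)
x*k(-5 + 2, 4) = (-2 + (-5 + 2) - 2*4*(-5 + 2))/1392 = (-2 - 3 - 2*4*(-3))/1392 = (-2 - 3 + 24)/1392 = (1/1392)*19 = 19/1392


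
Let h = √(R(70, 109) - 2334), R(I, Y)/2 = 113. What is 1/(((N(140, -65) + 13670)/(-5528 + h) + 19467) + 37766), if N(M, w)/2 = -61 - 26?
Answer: 437254231487/25024303996533999 + 6748*I*√527/25024303996533999 ≈ 1.7473e-5 + 6.1904e-12*I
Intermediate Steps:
R(I, Y) = 226 (R(I, Y) = 2*113 = 226)
N(M, w) = -174 (N(M, w) = 2*(-61 - 26) = 2*(-87) = -174)
h = 2*I*√527 (h = √(226 - 2334) = √(-2108) = 2*I*√527 ≈ 45.913*I)
1/(((N(140, -65) + 13670)/(-5528 + h) + 19467) + 37766) = 1/(((-174 + 13670)/(-5528 + 2*I*√527) + 19467) + 37766) = 1/((13496/(-5528 + 2*I*√527) + 19467) + 37766) = 1/((19467 + 13496/(-5528 + 2*I*√527)) + 37766) = 1/(57233 + 13496/(-5528 + 2*I*√527))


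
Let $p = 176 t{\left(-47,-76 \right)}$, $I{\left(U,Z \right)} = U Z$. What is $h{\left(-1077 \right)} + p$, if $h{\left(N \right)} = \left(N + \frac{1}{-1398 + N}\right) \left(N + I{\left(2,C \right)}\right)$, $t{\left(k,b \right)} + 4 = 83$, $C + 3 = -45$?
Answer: $\frac{1053711016}{825} \approx 1.2772 \cdot 10^{6}$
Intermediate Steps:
$C = -48$ ($C = -3 - 45 = -48$)
$t{\left(k,b \right)} = 79$ ($t{\left(k,b \right)} = -4 + 83 = 79$)
$p = 13904$ ($p = 176 \cdot 79 = 13904$)
$h{\left(N \right)} = \left(-96 + N\right) \left(N + \frac{1}{-1398 + N}\right)$ ($h{\left(N \right)} = \left(N + \frac{1}{-1398 + N}\right) \left(N + 2 \left(-48\right)\right) = \left(N + \frac{1}{-1398 + N}\right) \left(N - 96\right) = \left(N + \frac{1}{-1398 + N}\right) \left(-96 + N\right) = \left(-96 + N\right) \left(N + \frac{1}{-1398 + N}\right)$)
$h{\left(-1077 \right)} + p = \frac{-96 + \left(-1077\right)^{3} - 1494 \left(-1077\right)^{2} + 134209 \left(-1077\right)}{-1398 - 1077} + 13904 = \frac{-96 - 1249243533 - 1732933926 - 144543093}{-2475} + 13904 = - \frac{-96 - 1249243533 - 1732933926 - 144543093}{2475} + 13904 = \left(- \frac{1}{2475}\right) \left(-3126720648\right) + 13904 = \frac{1042240216}{825} + 13904 = \frac{1053711016}{825}$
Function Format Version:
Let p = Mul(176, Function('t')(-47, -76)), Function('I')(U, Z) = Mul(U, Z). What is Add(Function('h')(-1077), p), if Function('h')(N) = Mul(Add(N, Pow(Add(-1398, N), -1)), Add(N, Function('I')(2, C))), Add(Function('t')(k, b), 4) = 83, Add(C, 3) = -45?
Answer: Rational(1053711016, 825) ≈ 1.2772e+6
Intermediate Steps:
C = -48 (C = Add(-3, -45) = -48)
Function('t')(k, b) = 79 (Function('t')(k, b) = Add(-4, 83) = 79)
p = 13904 (p = Mul(176, 79) = 13904)
Function('h')(N) = Mul(Add(-96, N), Add(N, Pow(Add(-1398, N), -1))) (Function('h')(N) = Mul(Add(N, Pow(Add(-1398, N), -1)), Add(N, Mul(2, -48))) = Mul(Add(N, Pow(Add(-1398, N), -1)), Add(N, -96)) = Mul(Add(N, Pow(Add(-1398, N), -1)), Add(-96, N)) = Mul(Add(-96, N), Add(N, Pow(Add(-1398, N), -1))))
Add(Function('h')(-1077), p) = Add(Mul(Pow(Add(-1398, -1077), -1), Add(-96, Pow(-1077, 3), Mul(-1494, Pow(-1077, 2)), Mul(134209, -1077))), 13904) = Add(Mul(Pow(-2475, -1), Add(-96, -1249243533, Mul(-1494, 1159929), -144543093)), 13904) = Add(Mul(Rational(-1, 2475), Add(-96, -1249243533, -1732933926, -144543093)), 13904) = Add(Mul(Rational(-1, 2475), -3126720648), 13904) = Add(Rational(1042240216, 825), 13904) = Rational(1053711016, 825)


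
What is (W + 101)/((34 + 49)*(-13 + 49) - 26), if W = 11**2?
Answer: 111/1481 ≈ 0.074949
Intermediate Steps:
W = 121
(W + 101)/((34 + 49)*(-13 + 49) - 26) = (121 + 101)/((34 + 49)*(-13 + 49) - 26) = 222/(83*36 - 26) = 222/(2988 - 26) = 222/2962 = (1/2962)*222 = 111/1481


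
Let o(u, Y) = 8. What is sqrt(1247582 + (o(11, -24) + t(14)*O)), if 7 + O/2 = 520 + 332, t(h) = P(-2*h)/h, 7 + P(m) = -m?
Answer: 5*sqrt(50005) ≈ 1118.1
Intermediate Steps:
P(m) = -7 - m
t(h) = (-7 + 2*h)/h (t(h) = (-7 - (-2)*h)/h = (-7 + 2*h)/h)
O = 1690 (O = -14 + 2*(520 + 332) = -14 + 2*852 = -14 + 1704 = 1690)
sqrt(1247582 + (o(11, -24) + t(14)*O)) = sqrt(1247582 + (8 + (2 - 7/14)*1690)) = sqrt(1247582 + (8 + (2 - 7*1/14)*1690)) = sqrt(1247582 + (8 + (2 - 1/2)*1690)) = sqrt(1247582 + (8 + (3/2)*1690)) = sqrt(1247582 + (8 + 2535)) = sqrt(1247582 + 2543) = sqrt(1250125) = 5*sqrt(50005)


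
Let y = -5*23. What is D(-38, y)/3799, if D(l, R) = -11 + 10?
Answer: -1/3799 ≈ -0.00026323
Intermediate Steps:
y = -115
D(l, R) = -1
D(-38, y)/3799 = -1/3799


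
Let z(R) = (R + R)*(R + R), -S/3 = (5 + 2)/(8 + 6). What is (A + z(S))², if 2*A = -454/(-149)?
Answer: 2458624/22201 ≈ 110.74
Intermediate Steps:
A = 227/149 (A = (-454/(-149))/2 = (-454*(-1/149))/2 = (½)*(454/149) = 227/149 ≈ 1.5235)
S = -3/2 (S = -3*(5 + 2)/(8 + 6) = -21/14 = -3*½ = -3/2 ≈ -1.5000)
z(R) = 4*R² (z(R) = (2*R)*(2*R) = 4*R²)
(A + z(S))² = (227/149 + 4*(-3/2)²)² = (227/149 + 4*(9/4))² = (227/149 + 9)² = (1568/149)² = 2458624/22201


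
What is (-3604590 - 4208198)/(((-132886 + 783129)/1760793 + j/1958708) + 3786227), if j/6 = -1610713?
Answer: -13472681542702428936/6529112158221621689 ≈ -2.0635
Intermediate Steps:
j = -9664278 (j = 6*(-1610713) = -9664278)
(-3604590 - 4208198)/(((-132886 + 783129)/1760793 + j/1958708) + 3786227) = (-3604590 - 4208198)/(((-132886 + 783129)/1760793 - 9664278/1958708) + 3786227) = -7812788/((650243*(1/1760793) - 9664278*1/1958708) + 3786227) = -7812788/((650243/1760793 - 4832139/979354) + 3786227) = -7812788/(-7871578443205/1724439667722 + 3786227) = -7812788/6529112158221621689/1724439667722 = -7812788*1724439667722/6529112158221621689 = -13472681542702428936/6529112158221621689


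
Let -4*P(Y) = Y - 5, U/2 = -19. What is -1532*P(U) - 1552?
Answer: -18021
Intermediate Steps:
U = -38 (U = 2*(-19) = -38)
P(Y) = 5/4 - Y/4 (P(Y) = -(Y - 5)/4 = -(-5 + Y)/4 = 5/4 - Y/4)
-1532*P(U) - 1552 = -1532*(5/4 - 1/4*(-38)) - 1552 = -1532*(5/4 + 19/2) - 1552 = -1532*43/4 - 1552 = -16469 - 1552 = -18021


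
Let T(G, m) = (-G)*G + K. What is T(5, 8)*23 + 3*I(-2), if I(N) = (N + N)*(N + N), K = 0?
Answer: -527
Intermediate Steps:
T(G, m) = -G**2 (T(G, m) = (-G)*G + 0 = -G**2 + 0 = -G**2)
I(N) = 4*N**2 (I(N) = (2*N)*(2*N) = 4*N**2)
T(5, 8)*23 + 3*I(-2) = -1*5**2*23 + 3*(4*(-2)**2) = -1*25*23 + 3*(4*4) = -25*23 + 3*16 = -575 + 48 = -527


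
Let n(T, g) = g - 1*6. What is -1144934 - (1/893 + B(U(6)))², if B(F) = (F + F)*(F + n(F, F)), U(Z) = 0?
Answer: -913026473367/797449 ≈ -1.1449e+6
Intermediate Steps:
n(T, g) = -6 + g (n(T, g) = g - 6 = -6 + g)
B(F) = 2*F*(-6 + 2*F) (B(F) = (F + F)*(F + (-6 + F)) = (2*F)*(-6 + 2*F) = 2*F*(-6 + 2*F))
-1144934 - (1/893 + B(U(6)))² = -1144934 - (1/893 + 4*0*(-3 + 0))² = -1144934 - (1/893 + 4*0*(-3))² = -1144934 - (1/893 + 0)² = -1144934 - (1/893)² = -1144934 - 1*1/797449 = -1144934 - 1/797449 = -913026473367/797449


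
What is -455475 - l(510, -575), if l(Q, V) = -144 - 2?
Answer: -455329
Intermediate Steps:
l(Q, V) = -146
-455475 - l(510, -575) = -455475 - 1*(-146) = -455475 + 146 = -455329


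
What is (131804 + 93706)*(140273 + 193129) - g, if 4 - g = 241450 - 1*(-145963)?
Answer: 75185872429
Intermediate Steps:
g = -387409 (g = 4 - (241450 - 1*(-145963)) = 4 - (241450 + 145963) = 4 - 1*387413 = 4 - 387413 = -387409)
(131804 + 93706)*(140273 + 193129) - g = (131804 + 93706)*(140273 + 193129) - 1*(-387409) = 225510*333402 + 387409 = 75185485020 + 387409 = 75185872429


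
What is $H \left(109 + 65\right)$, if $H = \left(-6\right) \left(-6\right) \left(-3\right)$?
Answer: $-18792$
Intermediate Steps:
$H = -108$ ($H = 36 \left(-3\right) = -108$)
$H \left(109 + 65\right) = - 108 \left(109 + 65\right) = \left(-108\right) 174 = -18792$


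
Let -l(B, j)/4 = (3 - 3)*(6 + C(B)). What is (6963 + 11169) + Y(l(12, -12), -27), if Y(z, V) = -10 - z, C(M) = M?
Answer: 18122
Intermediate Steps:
l(B, j) = 0 (l(B, j) = -4*(3 - 3)*(6 + B) = -0*(6 + B) = -4*0 = 0)
(6963 + 11169) + Y(l(12, -12), -27) = (6963 + 11169) + (-10 - 1*0) = 18132 + (-10 + 0) = 18132 - 10 = 18122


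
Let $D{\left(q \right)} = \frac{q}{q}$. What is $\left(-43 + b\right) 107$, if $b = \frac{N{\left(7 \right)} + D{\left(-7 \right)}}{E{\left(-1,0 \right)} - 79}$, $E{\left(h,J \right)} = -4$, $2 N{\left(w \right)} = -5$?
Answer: $- \frac{763445}{166} \approx -4599.1$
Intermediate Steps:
$N{\left(w \right)} = - \frac{5}{2}$ ($N{\left(w \right)} = \frac{1}{2} \left(-5\right) = - \frac{5}{2}$)
$D{\left(q \right)} = 1$
$b = \frac{3}{166}$ ($b = \frac{- \frac{5}{2} + 1}{-4 - 79} = - \frac{3}{2 \left(-83\right)} = \left(- \frac{3}{2}\right) \left(- \frac{1}{83}\right) = \frac{3}{166} \approx 0.018072$)
$\left(-43 + b\right) 107 = \left(-43 + \frac{3}{166}\right) 107 = \left(- \frac{7135}{166}\right) 107 = - \frac{763445}{166}$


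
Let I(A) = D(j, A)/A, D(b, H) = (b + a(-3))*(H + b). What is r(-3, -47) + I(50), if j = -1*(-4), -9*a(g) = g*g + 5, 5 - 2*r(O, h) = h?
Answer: 716/25 ≈ 28.640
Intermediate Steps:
r(O, h) = 5/2 - h/2
a(g) = -5/9 - g²/9 (a(g) = -(g*g + 5)/9 = -(g² + 5)/9 = -(5 + g²)/9 = -5/9 - g²/9)
j = 4
D(b, H) = (-14/9 + b)*(H + b) (D(b, H) = (b + (-5/9 - ⅑*(-3)²))*(H + b) = (b + (-5/9 - ⅑*9))*(H + b) = (b + (-5/9 - 1))*(H + b) = (b - 14/9)*(H + b) = (-14/9 + b)*(H + b))
I(A) = (88/9 + 22*A/9)/A (I(A) = (4² - 14*A/9 - 14/9*4 + A*4)/A = (16 - 14*A/9 - 56/9 + 4*A)/A = (88/9 + 22*A/9)/A)
r(-3, -47) + I(50) = (5/2 - ½*(-47)) + (22/9)*(4 + 50)/50 = (5/2 + 47/2) + (22/9)*(1/50)*54 = 26 + 66/25 = 716/25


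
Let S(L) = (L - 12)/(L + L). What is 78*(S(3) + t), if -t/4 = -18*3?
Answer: 16731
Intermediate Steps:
t = 216 (t = -(-72)*3 = -4*(-54) = 216)
S(L) = (-12 + L)/(2*L) (S(L) = (-12 + L)/((2*L)) = (-12 + L)*(1/(2*L)) = (-12 + L)/(2*L))
78*(S(3) + t) = 78*((½)*(-12 + 3)/3 + 216) = 78*((½)*(⅓)*(-9) + 216) = 78*(-3/2 + 216) = 78*(429/2) = 16731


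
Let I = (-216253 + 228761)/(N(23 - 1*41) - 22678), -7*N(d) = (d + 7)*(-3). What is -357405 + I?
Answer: -56748496051/158779 ≈ -3.5741e+5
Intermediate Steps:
N(d) = 3 + 3*d/7 (N(d) = -(d + 7)*(-3)/7 = -(7 + d)*(-3)/7 = -(-21 - 3*d)/7 = 3 + 3*d/7)
I = -87556/158779 (I = (-216253 + 228761)/((3 + 3*(23 - 1*41)/7) - 22678) = 12508/((3 + 3*(23 - 41)/7) - 22678) = 12508/((3 + (3/7)*(-18)) - 22678) = 12508/((3 - 54/7) - 22678) = 12508/(-33/7 - 22678) = 12508/(-158779/7) = 12508*(-7/158779) = -87556/158779 ≈ -0.55143)
-357405 + I = -357405 - 87556/158779 = -56748496051/158779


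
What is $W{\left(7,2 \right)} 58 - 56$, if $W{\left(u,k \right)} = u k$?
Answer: $756$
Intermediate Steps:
$W{\left(u,k \right)} = k u$
$W{\left(7,2 \right)} 58 - 56 = 2 \cdot 7 \cdot 58 - 56 = 14 \cdot 58 - 56 = 812 - 56 = 756$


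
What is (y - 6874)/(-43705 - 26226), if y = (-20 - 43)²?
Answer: 2905/69931 ≈ 0.041541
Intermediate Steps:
y = 3969 (y = (-63)² = 3969)
(y - 6874)/(-43705 - 26226) = (3969 - 6874)/(-43705 - 26226) = -2905/(-69931) = -2905*(-1/69931) = 2905/69931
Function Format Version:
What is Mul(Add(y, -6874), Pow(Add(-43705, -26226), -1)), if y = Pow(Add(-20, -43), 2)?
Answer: Rational(2905, 69931) ≈ 0.041541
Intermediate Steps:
y = 3969 (y = Pow(-63, 2) = 3969)
Mul(Add(y, -6874), Pow(Add(-43705, -26226), -1)) = Mul(Add(3969, -6874), Pow(Add(-43705, -26226), -1)) = Mul(-2905, Pow(-69931, -1)) = Mul(-2905, Rational(-1, 69931)) = Rational(2905, 69931)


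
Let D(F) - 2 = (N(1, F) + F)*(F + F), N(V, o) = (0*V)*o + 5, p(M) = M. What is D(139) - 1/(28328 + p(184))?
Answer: 1141449407/28512 ≈ 40034.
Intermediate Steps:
N(V, o) = 5 (N(V, o) = 0*o + 5 = 0 + 5 = 5)
D(F) = 2 + 2*F*(5 + F) (D(F) = 2 + (5 + F)*(F + F) = 2 + (5 + F)*(2*F) = 2 + 2*F*(5 + F))
D(139) - 1/(28328 + p(184)) = (2 + 2*139² + 10*139) - 1/(28328 + 184) = (2 + 2*19321 + 1390) - 1/28512 = (2 + 38642 + 1390) - 1*1/28512 = 40034 - 1/28512 = 1141449407/28512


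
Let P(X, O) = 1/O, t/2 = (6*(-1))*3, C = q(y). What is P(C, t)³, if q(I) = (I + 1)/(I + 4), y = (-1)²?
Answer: -1/46656 ≈ -2.1433e-5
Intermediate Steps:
y = 1
q(I) = (1 + I)/(4 + I)
C = ⅖ (C = (1 + 1)/(4 + 1) = 2/5 = (⅕)*2 = ⅖ ≈ 0.40000)
t = -36 (t = 2*((6*(-1))*3) = 2*(-6*3) = 2*(-18) = -36)
P(C, t)³ = (1/(-36))³ = (-1/36)³ = -1/46656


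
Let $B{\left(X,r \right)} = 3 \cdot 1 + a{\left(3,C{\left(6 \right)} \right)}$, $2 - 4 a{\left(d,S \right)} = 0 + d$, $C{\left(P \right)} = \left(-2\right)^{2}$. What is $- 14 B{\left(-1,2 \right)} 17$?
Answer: $- \frac{1309}{2} \approx -654.5$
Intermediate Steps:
$C{\left(P \right)} = 4$
$a{\left(d,S \right)} = \frac{1}{2} - \frac{d}{4}$ ($a{\left(d,S \right)} = \frac{1}{2} - \frac{0 + d}{4} = \frac{1}{2} - \frac{d}{4}$)
$B{\left(X,r \right)} = \frac{11}{4}$ ($B{\left(X,r \right)} = 3 \cdot 1 + \left(\frac{1}{2} - \frac{3}{4}\right) = 3 + \left(\frac{1}{2} - \frac{3}{4}\right) = 3 - \frac{1}{4} = \frac{11}{4}$)
$- 14 B{\left(-1,2 \right)} 17 = \left(-14\right) \frac{11}{4} \cdot 17 = \left(- \frac{77}{2}\right) 17 = - \frac{1309}{2}$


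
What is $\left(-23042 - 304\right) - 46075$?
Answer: $-69421$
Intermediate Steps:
$\left(-23042 - 304\right) - 46075 = -23346 - 46075 = -69421$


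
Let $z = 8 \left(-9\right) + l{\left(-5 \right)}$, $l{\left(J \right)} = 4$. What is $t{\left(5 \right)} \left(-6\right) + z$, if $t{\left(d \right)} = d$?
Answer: $-98$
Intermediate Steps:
$z = -68$ ($z = 8 \left(-9\right) + 4 = -72 + 4 = -68$)
$t{\left(5 \right)} \left(-6\right) + z = 5 \left(-6\right) - 68 = -30 - 68 = -98$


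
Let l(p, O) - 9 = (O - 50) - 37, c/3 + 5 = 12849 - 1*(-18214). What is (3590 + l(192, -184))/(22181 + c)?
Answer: 3328/115355 ≈ 0.028850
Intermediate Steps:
c = 93174 (c = -15 + 3*(12849 - 1*(-18214)) = -15 + 3*(12849 + 18214) = -15 + 3*31063 = -15 + 93189 = 93174)
l(p, O) = -78 + O (l(p, O) = 9 + ((O - 50) - 37) = 9 + ((-50 + O) - 37) = 9 + (-87 + O) = -78 + O)
(3590 + l(192, -184))/(22181 + c) = (3590 + (-78 - 184))/(22181 + 93174) = (3590 - 262)/115355 = 3328*(1/115355) = 3328/115355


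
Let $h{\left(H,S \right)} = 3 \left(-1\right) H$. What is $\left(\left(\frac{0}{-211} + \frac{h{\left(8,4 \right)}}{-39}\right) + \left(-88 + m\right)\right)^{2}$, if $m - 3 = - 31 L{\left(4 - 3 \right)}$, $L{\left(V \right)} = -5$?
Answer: $\frac{842724}{169} \approx 4986.5$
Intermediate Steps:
$h{\left(H,S \right)} = - 3 H$
$m = 158$ ($m = 3 - -155 = 3 + 155 = 158$)
$\left(\left(\frac{0}{-211} + \frac{h{\left(8,4 \right)}}{-39}\right) + \left(-88 + m\right)\right)^{2} = \left(\left(\frac{0}{-211} + \frac{\left(-3\right) 8}{-39}\right) + \left(-88 + 158\right)\right)^{2} = \left(\left(0 \left(- \frac{1}{211}\right) - - \frac{8}{13}\right) + 70\right)^{2} = \left(\left(0 + \frac{8}{13}\right) + 70\right)^{2} = \left(\frac{8}{13} + 70\right)^{2} = \left(\frac{918}{13}\right)^{2} = \frac{842724}{169}$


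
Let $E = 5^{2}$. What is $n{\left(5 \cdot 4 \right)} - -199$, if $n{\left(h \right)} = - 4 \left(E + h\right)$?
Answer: $19$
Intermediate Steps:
$E = 25$
$n{\left(h \right)} = -100 - 4 h$ ($n{\left(h \right)} = - 4 \left(25 + h\right) = -100 - 4 h$)
$n{\left(5 \cdot 4 \right)} - -199 = \left(-100 - 4 \cdot 5 \cdot 4\right) - -199 = \left(-100 - 80\right) + 199 = -180 + 199 = 19$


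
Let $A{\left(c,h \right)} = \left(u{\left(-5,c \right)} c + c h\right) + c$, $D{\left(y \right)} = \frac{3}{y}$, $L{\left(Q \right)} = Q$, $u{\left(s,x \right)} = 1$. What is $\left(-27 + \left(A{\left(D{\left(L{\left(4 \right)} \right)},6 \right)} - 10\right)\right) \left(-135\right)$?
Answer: $4185$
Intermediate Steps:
$A{\left(c,h \right)} = 2 c + c h$ ($A{\left(c,h \right)} = \left(1 c + c h\right) + c = \left(c + c h\right) + c = 2 c + c h$)
$\left(-27 + \left(A{\left(D{\left(L{\left(4 \right)} \right)},6 \right)} - 10\right)\right) \left(-135\right) = \left(-27 - \left(10 - \frac{3}{4} \left(2 + 6\right)\right)\right) \left(-135\right) = \left(-27 - \left(10 - 3 \cdot \frac{1}{4} \cdot 8\right)\right) \left(-135\right) = \left(-27 + \left(\frac{3}{4} \cdot 8 - 10\right)\right) \left(-135\right) = \left(-27 + \left(6 - 10\right)\right) \left(-135\right) = \left(-27 - 4\right) \left(-135\right) = \left(-31\right) \left(-135\right) = 4185$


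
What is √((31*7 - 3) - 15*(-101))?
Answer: √1729 ≈ 41.581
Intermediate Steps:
√((31*7 - 3) - 15*(-101)) = √((217 - 3) + 1515) = √(214 + 1515) = √1729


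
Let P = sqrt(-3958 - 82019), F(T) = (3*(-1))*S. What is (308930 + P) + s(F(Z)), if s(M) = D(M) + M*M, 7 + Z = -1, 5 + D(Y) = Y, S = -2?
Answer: 308967 + 3*I*sqrt(9553) ≈ 3.0897e+5 + 293.22*I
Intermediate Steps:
D(Y) = -5 + Y
Z = -8 (Z = -7 - 1 = -8)
F(T) = 6 (F(T) = (3*(-1))*(-2) = -3*(-2) = 6)
P = 3*I*sqrt(9553) (P = sqrt(-85977) = 3*I*sqrt(9553) ≈ 293.22*I)
s(M) = -5 + M + M**2 (s(M) = (-5 + M) + M*M = (-5 + M) + M**2 = -5 + M + M**2)
(308930 + P) + s(F(Z)) = (308930 + 3*I*sqrt(9553)) + (-5 + 6 + 6**2) = (308930 + 3*I*sqrt(9553)) + (-5 + 6 + 36) = (308930 + 3*I*sqrt(9553)) + 37 = 308967 + 3*I*sqrt(9553)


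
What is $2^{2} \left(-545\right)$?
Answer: $-2180$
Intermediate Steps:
$2^{2} \left(-545\right) = 4 \left(-545\right) = -2180$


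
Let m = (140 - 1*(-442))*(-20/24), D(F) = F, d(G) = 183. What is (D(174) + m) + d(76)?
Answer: -128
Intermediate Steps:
m = -485 (m = (140 + 442)*(-20*1/24) = 582*(-⅚) = -485)
(D(174) + m) + d(76) = (174 - 485) + 183 = -311 + 183 = -128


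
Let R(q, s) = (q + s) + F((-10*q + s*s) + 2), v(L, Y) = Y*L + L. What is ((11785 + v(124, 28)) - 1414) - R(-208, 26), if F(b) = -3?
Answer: 14152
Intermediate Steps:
v(L, Y) = L + L*Y (v(L, Y) = L*Y + L = L + L*Y)
R(q, s) = -3 + q + s (R(q, s) = (q + s) - 3 = -3 + q + s)
((11785 + v(124, 28)) - 1414) - R(-208, 26) = ((11785 + 124*(1 + 28)) - 1414) - (-3 - 208 + 26) = ((11785 + 124*29) - 1414) - 1*(-185) = ((11785 + 3596) - 1414) + 185 = (15381 - 1414) + 185 = 13967 + 185 = 14152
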